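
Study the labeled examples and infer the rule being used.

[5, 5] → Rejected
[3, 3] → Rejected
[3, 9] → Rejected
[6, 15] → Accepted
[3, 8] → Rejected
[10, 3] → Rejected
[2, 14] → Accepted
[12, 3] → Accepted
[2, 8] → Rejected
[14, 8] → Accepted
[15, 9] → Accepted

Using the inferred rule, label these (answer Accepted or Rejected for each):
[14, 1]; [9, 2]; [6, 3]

Accepted, Rejected, Rejected

The simplest hypothesis consistent with all the labels is: sum ≥ 15.
Accepted: [14, 1], since 14+1 = 15. Rejected: [9, 2], since 9+2 = 11. Rejected: [6, 3], since 6+3 = 9.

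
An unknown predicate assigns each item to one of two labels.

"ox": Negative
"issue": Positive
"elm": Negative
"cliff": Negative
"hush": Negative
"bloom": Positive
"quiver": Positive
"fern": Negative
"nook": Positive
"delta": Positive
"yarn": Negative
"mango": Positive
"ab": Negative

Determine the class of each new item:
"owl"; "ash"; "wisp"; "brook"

Negative, Negative, Negative, Positive

All 'Positive' examples share one property — has ≥ 2 vowels — and every 'Negative' example lacks it.
Negative: "owl", since 1 vowel. Negative: "ash", since 1 vowel. Negative: "wisp", since 1 vowel. Positive: "brook", since 2 vowels.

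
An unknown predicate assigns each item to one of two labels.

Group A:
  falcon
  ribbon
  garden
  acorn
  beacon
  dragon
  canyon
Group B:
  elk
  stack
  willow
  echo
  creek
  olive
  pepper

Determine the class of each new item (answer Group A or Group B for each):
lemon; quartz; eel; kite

The classifier is using: contains 'n'.
lemon: has 'n' — matches, so Group A.
quartz: no 'n' — fails the rule, so Group B.
eel: no 'n' — fails the rule, so Group B.
kite: no 'n' — fails the rule, so Group B.

Group A, Group B, Group B, Group B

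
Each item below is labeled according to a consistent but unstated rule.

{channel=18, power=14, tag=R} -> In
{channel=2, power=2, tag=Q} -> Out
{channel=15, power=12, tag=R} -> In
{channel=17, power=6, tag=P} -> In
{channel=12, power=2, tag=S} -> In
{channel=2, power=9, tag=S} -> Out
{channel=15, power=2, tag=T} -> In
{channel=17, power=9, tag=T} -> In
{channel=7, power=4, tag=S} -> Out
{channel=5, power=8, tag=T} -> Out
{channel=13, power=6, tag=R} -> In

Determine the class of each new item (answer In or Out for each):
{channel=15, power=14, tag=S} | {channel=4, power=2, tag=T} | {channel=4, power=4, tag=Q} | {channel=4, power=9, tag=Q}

In, Out, Out, Out

The pattern is that an item is 'In' exactly when: channel ≥ 12.
{channel=15, power=14, tag=S} — channel = 15, hence In. {channel=4, power=2, tag=T} — channel = 4, hence Out. {channel=4, power=4, tag=Q} — channel = 4, hence Out. {channel=4, power=9, tag=Q} — channel = 4, hence Out.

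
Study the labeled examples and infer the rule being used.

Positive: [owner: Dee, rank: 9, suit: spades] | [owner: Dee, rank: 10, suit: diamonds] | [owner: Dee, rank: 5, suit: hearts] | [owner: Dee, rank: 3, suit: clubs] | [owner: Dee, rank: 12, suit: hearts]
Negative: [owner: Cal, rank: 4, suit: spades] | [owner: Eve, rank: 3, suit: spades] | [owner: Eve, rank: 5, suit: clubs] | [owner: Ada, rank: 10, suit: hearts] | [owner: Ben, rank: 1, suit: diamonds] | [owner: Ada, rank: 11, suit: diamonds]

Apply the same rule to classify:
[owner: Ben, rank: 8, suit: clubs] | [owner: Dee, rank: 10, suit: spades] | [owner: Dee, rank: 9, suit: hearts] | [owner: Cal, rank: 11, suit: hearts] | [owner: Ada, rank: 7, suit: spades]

The distinguishing property — owner is Dee — holds for all the 'Positive' cases and none of the 'Negative' cases.
[owner: Ben, rank: 8, suit: clubs] → owner is Ben → Negative.
[owner: Dee, rank: 10, suit: spades] → owner is Dee → Positive.
[owner: Dee, rank: 9, suit: hearts] → owner is Dee → Positive.
[owner: Cal, rank: 11, suit: hearts] → owner is Cal → Negative.
[owner: Ada, rank: 7, suit: spades] → owner is Ada → Negative.

Negative, Positive, Positive, Negative, Negative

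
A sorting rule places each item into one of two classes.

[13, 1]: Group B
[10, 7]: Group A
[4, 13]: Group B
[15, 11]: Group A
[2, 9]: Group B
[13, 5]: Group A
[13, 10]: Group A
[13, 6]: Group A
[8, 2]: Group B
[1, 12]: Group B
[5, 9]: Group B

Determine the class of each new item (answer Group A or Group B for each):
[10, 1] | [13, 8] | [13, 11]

Group B, Group A, Group A

One predicate separates the groups cleanly: first > second AND sum ≥ 17.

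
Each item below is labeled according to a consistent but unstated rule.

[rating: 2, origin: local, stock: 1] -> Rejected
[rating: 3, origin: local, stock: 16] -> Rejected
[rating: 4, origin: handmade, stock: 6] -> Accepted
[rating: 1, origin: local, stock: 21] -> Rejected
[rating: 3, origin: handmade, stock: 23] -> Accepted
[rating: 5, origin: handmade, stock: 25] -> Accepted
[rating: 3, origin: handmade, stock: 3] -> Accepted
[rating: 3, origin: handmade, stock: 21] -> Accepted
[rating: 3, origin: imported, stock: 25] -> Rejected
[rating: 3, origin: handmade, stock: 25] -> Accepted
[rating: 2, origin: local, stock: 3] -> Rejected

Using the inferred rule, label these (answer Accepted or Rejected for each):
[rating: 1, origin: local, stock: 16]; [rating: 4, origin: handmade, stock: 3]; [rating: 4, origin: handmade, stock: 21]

Rejected, Accepted, Accepted

Rule: origin is handmade. This holds for each 'Accepted' example and fails for each 'Rejected' one.
[rating: 1, origin: local, stock: 16]: origin is local, fails the rule → Rejected. [rating: 4, origin: handmade, stock: 3]: origin is handmade, has this property → Accepted. [rating: 4, origin: handmade, stock: 21]: origin is handmade, has this property → Accepted.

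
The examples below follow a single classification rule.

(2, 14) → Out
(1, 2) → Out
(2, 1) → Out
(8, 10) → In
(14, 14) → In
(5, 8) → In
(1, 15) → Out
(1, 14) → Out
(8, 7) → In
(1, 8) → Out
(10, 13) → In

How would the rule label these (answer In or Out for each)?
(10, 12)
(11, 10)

In, In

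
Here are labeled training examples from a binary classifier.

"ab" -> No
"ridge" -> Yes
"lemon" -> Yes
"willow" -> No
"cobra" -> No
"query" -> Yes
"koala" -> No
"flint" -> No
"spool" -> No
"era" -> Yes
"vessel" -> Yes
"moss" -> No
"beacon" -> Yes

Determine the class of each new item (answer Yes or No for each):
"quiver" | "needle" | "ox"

Yes, Yes, No

The classifier is using: contains 'e'.
Yes: "quiver", since has 'e'.
Yes: "needle", since has 'e'.
No: "ox", since no 'e'.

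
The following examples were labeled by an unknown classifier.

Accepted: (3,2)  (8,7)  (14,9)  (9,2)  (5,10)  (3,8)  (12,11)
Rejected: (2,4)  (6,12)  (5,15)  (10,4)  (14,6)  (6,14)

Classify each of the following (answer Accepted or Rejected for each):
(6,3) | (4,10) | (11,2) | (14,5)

One predicate separates the groups cleanly: sum is odd.

Accepted, Rejected, Accepted, Accepted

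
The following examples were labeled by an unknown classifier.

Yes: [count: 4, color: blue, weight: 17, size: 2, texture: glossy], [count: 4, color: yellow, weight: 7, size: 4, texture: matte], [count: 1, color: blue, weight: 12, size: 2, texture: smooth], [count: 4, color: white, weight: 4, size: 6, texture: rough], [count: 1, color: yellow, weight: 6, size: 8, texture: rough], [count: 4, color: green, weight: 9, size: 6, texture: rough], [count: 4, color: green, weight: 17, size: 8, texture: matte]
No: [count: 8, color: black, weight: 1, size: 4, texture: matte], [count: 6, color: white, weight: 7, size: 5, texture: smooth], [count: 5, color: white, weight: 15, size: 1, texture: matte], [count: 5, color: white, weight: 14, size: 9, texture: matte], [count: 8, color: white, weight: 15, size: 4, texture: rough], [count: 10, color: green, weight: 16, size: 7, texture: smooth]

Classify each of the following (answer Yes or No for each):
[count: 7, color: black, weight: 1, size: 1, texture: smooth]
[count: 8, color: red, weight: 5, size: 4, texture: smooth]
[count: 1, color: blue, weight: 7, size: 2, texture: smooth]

All 'Yes' examples share one property — count ≤ 4 — and every 'No' example lacks it.
[count: 7, color: black, weight: 1, size: 1, texture: smooth]: count = 7, doesn't match → No. [count: 8, color: red, weight: 5, size: 4, texture: smooth]: count = 8, doesn't match → No. [count: 1, color: blue, weight: 7, size: 2, texture: smooth]: count = 1, fits → Yes.

No, No, Yes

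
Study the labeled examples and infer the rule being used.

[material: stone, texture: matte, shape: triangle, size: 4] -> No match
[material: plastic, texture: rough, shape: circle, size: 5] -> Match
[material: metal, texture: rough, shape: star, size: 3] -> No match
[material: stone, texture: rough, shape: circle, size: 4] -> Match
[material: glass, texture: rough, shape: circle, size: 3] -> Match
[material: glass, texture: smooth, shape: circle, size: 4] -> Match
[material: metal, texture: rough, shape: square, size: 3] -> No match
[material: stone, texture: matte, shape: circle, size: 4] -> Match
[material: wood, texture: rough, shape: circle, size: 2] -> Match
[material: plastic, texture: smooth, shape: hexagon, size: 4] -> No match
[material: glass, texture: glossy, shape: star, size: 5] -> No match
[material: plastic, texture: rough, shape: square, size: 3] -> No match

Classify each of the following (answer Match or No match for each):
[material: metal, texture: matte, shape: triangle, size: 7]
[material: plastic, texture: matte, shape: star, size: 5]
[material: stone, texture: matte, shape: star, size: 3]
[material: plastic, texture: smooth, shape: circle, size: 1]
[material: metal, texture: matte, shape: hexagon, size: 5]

'Match' ⟺ shape is circle.
[material: metal, texture: matte, shape: triangle, size: 7] — shape is triangle, hence No match. [material: plastic, texture: matte, shape: star, size: 5] — shape is star, hence No match. [material: stone, texture: matte, shape: star, size: 3] — shape is star, hence No match. [material: plastic, texture: smooth, shape: circle, size: 1] — shape is circle, hence Match. [material: metal, texture: matte, shape: hexagon, size: 5] — shape is hexagon, hence No match.

No match, No match, No match, Match, No match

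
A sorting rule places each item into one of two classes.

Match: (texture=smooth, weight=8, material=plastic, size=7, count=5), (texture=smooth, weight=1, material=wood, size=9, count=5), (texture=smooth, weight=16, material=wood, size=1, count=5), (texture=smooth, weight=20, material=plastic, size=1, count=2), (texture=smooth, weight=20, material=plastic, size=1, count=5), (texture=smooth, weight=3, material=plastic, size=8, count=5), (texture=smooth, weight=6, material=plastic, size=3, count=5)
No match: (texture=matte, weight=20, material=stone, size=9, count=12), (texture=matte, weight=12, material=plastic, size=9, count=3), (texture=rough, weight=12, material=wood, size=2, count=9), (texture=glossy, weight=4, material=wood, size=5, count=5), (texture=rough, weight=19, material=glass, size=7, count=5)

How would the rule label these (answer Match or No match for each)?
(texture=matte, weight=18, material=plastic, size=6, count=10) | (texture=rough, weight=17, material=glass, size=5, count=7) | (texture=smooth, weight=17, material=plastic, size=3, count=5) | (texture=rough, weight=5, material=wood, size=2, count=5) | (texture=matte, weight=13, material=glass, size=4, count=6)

All 'Match' examples share one property — texture is smooth — and every 'No match' example lacks it.

No match, No match, Match, No match, No match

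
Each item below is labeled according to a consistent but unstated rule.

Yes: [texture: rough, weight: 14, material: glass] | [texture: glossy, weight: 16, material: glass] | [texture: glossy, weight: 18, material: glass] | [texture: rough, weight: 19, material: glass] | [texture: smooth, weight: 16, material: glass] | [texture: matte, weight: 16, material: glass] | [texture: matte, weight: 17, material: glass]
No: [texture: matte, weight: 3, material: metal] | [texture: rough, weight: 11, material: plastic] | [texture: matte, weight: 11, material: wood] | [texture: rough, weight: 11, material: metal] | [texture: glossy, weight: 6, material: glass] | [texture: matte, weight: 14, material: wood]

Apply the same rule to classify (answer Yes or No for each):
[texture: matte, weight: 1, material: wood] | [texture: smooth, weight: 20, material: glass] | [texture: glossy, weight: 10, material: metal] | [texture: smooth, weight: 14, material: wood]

All 'Yes' examples share one property — material is glass AND weight ≥ 11 — and every 'No' example lacks it.

No, Yes, No, No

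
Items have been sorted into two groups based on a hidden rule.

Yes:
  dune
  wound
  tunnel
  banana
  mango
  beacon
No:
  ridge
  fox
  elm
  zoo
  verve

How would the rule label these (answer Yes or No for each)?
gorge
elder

Comparing the two groups points to one rule — contains 'n'.
No: gorge, since no 'n'.
No: elder, since no 'n'.

No, No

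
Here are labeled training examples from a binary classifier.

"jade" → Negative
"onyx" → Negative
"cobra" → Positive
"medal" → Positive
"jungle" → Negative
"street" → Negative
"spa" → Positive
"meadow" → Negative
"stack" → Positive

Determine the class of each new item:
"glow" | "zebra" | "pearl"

One predicate separates the groups cleanly: odd length.

Negative, Positive, Positive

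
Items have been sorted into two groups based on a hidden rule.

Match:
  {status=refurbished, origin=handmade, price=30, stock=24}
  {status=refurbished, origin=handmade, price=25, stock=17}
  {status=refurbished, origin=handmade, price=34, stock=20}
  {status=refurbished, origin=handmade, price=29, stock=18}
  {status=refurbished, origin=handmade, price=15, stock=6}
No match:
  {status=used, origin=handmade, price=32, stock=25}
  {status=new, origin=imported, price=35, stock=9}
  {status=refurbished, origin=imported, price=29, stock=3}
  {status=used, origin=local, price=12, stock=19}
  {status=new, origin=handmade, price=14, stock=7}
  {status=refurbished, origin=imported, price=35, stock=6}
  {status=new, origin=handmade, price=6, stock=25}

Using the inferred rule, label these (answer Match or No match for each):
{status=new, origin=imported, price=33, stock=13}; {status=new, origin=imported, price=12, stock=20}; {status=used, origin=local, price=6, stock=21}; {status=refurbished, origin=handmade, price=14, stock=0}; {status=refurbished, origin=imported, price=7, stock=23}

One predicate separates the groups cleanly: status is refurbished AND origin is handmade.
{status=new, origin=imported, price=33, stock=13}: status is new, origin is imported — does not pass, so No match.
{status=new, origin=imported, price=12, stock=20}: status is new, origin is imported — does not pass, so No match.
{status=used, origin=local, price=6, stock=21}: status is used, origin is local — does not pass, so No match.
{status=refurbished, origin=handmade, price=14, stock=0}: status is refurbished, origin is handmade — checks out, so Match.
{status=refurbished, origin=imported, price=7, stock=23}: status is refurbished, origin is imported — does not pass, so No match.

No match, No match, No match, Match, No match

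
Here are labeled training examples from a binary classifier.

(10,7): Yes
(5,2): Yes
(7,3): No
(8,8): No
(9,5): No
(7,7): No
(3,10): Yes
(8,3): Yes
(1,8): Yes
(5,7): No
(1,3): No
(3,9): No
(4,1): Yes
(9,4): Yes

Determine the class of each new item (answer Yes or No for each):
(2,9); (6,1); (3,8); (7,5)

Yes, Yes, Yes, No

A rule that fits every label: sum is odd — true of each 'Yes' example, false of each 'No' one.
(2,9): 2+9 = 11, checks out → Yes. (6,1): 6+1 = 7, checks out → Yes. (3,8): 3+8 = 11, checks out → Yes. (7,5): 7+5 = 12, fails this test → No.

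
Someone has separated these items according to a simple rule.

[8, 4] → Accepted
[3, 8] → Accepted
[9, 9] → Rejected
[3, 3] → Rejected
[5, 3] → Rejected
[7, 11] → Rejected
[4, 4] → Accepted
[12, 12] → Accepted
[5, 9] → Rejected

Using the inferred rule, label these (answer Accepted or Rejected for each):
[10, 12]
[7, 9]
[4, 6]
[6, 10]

Accepted, Rejected, Accepted, Accepted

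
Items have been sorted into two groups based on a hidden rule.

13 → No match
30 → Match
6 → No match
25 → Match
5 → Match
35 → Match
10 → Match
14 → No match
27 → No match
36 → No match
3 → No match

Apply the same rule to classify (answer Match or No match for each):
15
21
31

All 'Match' examples share one property — multiple of 5 — and every 'No match' example lacks it.
15: 15 = 5·3, satisfies this → Match. 21: 21 = 5·4 + 1, fails this test → No match. 31: 31 = 5·6 + 1, fails this test → No match.

Match, No match, No match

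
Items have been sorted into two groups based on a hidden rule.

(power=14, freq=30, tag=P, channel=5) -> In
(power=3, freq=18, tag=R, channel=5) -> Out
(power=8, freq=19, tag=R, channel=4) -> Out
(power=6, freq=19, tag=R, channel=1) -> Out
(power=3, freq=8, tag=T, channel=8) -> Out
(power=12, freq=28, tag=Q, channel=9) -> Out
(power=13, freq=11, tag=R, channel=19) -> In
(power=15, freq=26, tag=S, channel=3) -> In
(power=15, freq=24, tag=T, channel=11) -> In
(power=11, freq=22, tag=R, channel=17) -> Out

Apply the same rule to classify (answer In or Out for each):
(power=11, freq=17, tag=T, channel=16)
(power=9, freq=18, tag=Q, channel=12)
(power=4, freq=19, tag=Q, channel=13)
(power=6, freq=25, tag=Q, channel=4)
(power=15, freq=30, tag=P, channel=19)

The rule appears to be: power ≥ 13.

Out, Out, Out, Out, In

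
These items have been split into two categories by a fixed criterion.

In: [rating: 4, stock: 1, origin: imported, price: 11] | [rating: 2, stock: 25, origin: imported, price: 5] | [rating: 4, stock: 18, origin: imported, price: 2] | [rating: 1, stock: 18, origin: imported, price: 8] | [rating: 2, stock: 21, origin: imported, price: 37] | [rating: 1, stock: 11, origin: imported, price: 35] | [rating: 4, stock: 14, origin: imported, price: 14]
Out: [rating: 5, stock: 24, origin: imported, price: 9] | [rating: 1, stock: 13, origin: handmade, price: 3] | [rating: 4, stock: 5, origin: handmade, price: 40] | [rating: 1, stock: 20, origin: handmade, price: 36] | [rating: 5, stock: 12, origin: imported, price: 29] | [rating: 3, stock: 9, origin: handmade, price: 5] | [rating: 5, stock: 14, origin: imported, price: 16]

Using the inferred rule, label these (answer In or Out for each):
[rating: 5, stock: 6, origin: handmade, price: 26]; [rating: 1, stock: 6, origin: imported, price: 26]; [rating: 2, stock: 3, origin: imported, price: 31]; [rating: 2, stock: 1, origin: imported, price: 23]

Every 'In' example satisfies: origin is imported AND rating ≤ 4. None of the 'Out' examples do.

Out, In, In, In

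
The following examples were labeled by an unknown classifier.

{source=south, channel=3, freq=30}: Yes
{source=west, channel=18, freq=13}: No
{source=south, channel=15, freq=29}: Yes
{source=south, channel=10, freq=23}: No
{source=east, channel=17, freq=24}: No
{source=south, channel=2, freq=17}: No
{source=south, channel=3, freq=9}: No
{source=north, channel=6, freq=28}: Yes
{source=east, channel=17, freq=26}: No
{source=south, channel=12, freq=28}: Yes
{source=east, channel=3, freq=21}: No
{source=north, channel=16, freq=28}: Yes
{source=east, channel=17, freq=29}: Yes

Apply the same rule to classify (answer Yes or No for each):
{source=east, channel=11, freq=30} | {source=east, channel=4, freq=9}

Yes, No

The distinguishing property — freq ≥ 28 — holds for all the 'Yes' cases and none of the 'No' cases.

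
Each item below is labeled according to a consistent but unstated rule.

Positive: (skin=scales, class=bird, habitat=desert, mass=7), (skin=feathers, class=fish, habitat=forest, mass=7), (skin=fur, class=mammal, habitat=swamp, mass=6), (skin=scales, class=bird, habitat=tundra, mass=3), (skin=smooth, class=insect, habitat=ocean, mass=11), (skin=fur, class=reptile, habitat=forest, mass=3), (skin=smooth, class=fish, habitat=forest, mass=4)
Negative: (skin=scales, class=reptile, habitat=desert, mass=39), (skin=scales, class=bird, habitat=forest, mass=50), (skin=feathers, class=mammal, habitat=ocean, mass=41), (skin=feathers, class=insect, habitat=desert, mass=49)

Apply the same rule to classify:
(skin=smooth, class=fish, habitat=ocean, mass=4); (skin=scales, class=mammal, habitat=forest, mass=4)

Positive, Positive

The rule appears to be: mass ≤ 11.
(skin=smooth, class=fish, habitat=ocean, mass=4) → mass = 4 → Positive.
(skin=scales, class=mammal, habitat=forest, mass=4) → mass = 4 → Positive.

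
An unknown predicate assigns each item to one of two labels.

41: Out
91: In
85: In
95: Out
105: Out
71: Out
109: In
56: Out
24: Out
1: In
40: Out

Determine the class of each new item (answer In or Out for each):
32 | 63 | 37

The pattern is that an item is 'In' exactly when: ≡ 1 (mod 6).
32 → 32 mod 6 = 2 → Out.
63 → 63 mod 6 = 3 → Out.
37 → 37 mod 6 = 1 → In.

Out, Out, In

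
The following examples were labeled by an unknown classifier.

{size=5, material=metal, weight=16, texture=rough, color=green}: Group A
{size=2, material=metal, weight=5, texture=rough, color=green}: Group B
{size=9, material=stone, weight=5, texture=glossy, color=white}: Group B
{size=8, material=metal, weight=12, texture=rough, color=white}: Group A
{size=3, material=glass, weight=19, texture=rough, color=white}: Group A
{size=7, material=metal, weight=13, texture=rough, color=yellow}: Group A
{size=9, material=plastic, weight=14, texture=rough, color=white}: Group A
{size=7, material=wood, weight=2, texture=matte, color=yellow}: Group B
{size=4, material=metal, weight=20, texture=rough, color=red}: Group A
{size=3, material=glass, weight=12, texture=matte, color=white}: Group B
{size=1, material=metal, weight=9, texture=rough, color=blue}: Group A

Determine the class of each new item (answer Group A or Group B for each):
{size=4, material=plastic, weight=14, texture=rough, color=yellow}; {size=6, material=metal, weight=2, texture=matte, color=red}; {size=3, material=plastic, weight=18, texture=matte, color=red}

The rule appears to be: texture is rough AND weight ≥ 9.
{size=4, material=plastic, weight=14, texture=rough, color=yellow} → texture is rough, weight = 14 → Group A.
{size=6, material=metal, weight=2, texture=matte, color=red} → texture is matte, weight = 2 → Group B.
{size=3, material=plastic, weight=18, texture=matte, color=red} → texture is matte, weight = 18 → Group B.

Group A, Group B, Group B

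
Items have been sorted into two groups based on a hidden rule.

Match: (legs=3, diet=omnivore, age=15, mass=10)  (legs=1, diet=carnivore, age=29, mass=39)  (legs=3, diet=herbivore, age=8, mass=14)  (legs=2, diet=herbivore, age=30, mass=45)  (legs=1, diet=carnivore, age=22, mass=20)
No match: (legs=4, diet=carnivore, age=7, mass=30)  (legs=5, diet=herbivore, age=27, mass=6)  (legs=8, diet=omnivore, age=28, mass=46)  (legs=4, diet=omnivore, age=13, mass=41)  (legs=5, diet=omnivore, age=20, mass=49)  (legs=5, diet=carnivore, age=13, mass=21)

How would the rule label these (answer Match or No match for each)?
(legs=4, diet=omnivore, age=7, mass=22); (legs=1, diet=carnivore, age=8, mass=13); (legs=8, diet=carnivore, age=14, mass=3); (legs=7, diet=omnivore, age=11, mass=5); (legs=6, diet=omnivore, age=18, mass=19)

No match, Match, No match, No match, No match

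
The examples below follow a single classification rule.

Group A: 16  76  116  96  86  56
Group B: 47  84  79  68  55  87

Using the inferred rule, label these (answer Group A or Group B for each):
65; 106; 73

Group B, Group A, Group B

The simplest hypothesis consistent with all the labels is: ends in digit 6.
65: last digit 5 — does not fit, so Group B.
106: last digit 6 — has this property, so Group A.
73: last digit 3 — does not fit, so Group B.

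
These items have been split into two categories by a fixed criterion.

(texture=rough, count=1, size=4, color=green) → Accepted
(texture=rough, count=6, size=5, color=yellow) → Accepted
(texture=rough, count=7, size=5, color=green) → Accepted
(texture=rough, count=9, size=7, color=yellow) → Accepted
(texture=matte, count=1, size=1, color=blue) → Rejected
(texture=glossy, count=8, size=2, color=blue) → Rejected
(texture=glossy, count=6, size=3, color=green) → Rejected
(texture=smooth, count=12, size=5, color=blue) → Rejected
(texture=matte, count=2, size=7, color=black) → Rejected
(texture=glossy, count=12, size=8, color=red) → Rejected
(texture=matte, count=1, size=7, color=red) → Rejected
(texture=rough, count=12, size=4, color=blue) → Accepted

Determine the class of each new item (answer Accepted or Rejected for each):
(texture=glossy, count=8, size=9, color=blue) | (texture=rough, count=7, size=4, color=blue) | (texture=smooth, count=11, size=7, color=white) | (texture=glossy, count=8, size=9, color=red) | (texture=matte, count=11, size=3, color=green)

A rule that fits every label: texture is rough — true of each 'Accepted' example, false of each 'Rejected' one.

Rejected, Accepted, Rejected, Rejected, Rejected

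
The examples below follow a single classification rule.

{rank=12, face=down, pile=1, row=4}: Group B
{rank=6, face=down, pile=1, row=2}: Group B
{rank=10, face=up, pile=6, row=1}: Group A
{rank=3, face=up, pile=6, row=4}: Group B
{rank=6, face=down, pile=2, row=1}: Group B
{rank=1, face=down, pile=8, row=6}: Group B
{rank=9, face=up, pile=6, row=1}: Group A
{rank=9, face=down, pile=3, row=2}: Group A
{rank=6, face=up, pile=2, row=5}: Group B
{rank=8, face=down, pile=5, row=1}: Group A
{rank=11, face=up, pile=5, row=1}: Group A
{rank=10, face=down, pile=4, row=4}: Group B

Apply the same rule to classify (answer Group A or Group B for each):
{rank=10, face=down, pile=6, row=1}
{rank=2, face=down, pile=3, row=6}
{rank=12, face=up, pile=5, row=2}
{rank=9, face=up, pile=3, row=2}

One predicate separates the groups cleanly: pile ≥ 3 AND row ≤ 2.
{rank=10, face=down, pile=6, row=1}: pile = 6, row = 1, checks out → Group A. {rank=2, face=down, pile=3, row=6}: pile = 3, row = 6, lacks this property → Group B. {rank=12, face=up, pile=5, row=2}: pile = 5, row = 2, checks out → Group A. {rank=9, face=up, pile=3, row=2}: pile = 3, row = 2, checks out → Group A.

Group A, Group B, Group A, Group A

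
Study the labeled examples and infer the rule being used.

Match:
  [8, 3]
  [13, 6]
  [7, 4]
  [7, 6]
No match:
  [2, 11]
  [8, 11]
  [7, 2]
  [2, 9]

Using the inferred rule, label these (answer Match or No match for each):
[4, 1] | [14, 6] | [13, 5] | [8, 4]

No match, Match, Match, Match

The pattern is that an item is 'Match' exactly when: first > second AND sum ≥ 11.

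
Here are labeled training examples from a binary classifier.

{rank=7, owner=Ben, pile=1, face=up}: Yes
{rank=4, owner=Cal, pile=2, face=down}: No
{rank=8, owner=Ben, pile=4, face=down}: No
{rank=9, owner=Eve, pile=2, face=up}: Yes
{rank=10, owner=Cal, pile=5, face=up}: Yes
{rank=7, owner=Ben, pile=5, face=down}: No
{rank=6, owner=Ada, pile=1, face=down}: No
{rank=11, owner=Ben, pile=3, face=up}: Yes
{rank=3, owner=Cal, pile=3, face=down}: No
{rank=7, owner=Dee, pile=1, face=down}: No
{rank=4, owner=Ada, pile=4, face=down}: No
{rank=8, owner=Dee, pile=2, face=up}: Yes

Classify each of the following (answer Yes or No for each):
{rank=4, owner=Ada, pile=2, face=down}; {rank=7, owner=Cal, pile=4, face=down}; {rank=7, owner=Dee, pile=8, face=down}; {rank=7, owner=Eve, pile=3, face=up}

Every 'Yes' example satisfies: face is up. None of the 'No' examples do.
No: {rank=4, owner=Ada, pile=2, face=down}, since face is down.
No: {rank=7, owner=Cal, pile=4, face=down}, since face is down.
No: {rank=7, owner=Dee, pile=8, face=down}, since face is down.
Yes: {rank=7, owner=Eve, pile=3, face=up}, since face is up.

No, No, No, Yes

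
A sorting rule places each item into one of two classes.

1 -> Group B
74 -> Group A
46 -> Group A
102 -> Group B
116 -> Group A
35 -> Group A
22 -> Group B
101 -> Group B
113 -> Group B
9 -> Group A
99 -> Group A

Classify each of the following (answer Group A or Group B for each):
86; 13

Group A, Group B

All 'Group A' examples share one property — digit sum ≥ 6 — and every 'Group B' example lacks it.
86: digit sum 8+6 = 14, fits → Group A.
13: digit sum 1+3 = 4, does not pass → Group B.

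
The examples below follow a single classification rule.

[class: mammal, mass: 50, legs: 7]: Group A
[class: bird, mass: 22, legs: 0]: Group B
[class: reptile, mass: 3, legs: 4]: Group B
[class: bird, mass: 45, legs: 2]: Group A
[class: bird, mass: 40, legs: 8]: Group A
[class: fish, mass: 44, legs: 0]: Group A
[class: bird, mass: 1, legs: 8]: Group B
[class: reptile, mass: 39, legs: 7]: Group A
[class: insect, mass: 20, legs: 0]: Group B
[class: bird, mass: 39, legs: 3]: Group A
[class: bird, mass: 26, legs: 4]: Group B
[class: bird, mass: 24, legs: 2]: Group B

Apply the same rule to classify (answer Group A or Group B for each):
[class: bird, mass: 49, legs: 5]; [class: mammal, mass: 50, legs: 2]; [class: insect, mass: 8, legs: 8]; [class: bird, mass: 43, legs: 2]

Group A, Group A, Group B, Group A

The classifier is using: mass ≥ 39.
[class: bird, mass: 49, legs: 5]: mass = 49, meets the rule → Group A. [class: mammal, mass: 50, legs: 2]: mass = 50, meets the rule → Group A. [class: insect, mass: 8, legs: 8]: mass = 8, does not satisfy this → Group B. [class: bird, mass: 43, legs: 2]: mass = 43, meets the rule → Group A.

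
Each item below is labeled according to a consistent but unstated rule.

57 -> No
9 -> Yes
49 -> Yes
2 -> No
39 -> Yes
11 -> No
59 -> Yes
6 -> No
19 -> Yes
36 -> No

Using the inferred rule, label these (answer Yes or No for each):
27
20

The distinguishing property — ends in digit 9 — holds for all the 'Yes' cases and none of the 'No' cases.
27: last digit 7, doesn't match → No.
20: last digit 0, doesn't match → No.

No, No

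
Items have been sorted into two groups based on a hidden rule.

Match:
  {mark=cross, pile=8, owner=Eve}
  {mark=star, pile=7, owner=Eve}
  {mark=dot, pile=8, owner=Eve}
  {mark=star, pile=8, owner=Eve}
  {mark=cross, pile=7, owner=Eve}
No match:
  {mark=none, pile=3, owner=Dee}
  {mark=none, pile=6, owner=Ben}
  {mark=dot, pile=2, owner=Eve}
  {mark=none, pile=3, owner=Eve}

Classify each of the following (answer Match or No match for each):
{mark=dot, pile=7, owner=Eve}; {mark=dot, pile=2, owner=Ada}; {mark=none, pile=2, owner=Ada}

Match, No match, No match

The simplest hypothesis consistent with all the labels is: pile ≥ 7.
{mark=dot, pile=7, owner=Eve}: Match (pile = 7). {mark=dot, pile=2, owner=Ada}: No match (pile = 2). {mark=none, pile=2, owner=Ada}: No match (pile = 2).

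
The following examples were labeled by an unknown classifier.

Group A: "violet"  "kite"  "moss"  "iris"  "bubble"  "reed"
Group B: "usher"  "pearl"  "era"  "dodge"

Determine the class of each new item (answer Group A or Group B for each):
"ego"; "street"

Group B, Group A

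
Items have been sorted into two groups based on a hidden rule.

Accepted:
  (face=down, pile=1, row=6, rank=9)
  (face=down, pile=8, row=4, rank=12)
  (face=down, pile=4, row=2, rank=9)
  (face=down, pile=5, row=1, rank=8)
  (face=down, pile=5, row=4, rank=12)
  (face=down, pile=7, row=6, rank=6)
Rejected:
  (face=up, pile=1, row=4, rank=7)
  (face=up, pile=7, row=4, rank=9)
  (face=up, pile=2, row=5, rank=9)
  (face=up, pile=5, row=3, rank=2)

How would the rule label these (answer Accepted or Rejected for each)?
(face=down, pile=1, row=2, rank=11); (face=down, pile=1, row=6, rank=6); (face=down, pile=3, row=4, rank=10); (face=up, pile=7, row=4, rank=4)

Every 'Accepted' example satisfies: face is down. None of the 'Rejected' examples do.
(face=down, pile=1, row=2, rank=11) — face is down, hence Accepted. (face=down, pile=1, row=6, rank=6) — face is down, hence Accepted. (face=down, pile=3, row=4, rank=10) — face is down, hence Accepted. (face=up, pile=7, row=4, rank=4) — face is up, hence Rejected.

Accepted, Accepted, Accepted, Rejected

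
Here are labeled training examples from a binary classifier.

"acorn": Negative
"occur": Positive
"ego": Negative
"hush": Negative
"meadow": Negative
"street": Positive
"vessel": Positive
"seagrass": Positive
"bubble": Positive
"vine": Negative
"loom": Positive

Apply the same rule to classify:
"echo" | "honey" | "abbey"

The rule appears to be: has a double letter.
Negative: "echo", since no doubled letter. Negative: "honey", since no doubled letter. Positive: "abbey", since 'bb' doubled.

Negative, Negative, Positive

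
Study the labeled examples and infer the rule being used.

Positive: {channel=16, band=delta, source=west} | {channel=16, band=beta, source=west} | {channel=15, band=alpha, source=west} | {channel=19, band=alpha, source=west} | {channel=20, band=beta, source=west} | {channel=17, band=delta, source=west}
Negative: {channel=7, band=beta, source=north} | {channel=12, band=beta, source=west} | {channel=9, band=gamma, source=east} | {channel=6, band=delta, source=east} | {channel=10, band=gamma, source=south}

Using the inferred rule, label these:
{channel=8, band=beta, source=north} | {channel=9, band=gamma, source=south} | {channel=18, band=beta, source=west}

Negative, Negative, Positive

The classifier is using: channel ≥ 15.
{channel=8, band=beta, source=north} — channel = 8, hence Negative. {channel=9, band=gamma, source=south} — channel = 9, hence Negative. {channel=18, band=beta, source=west} — channel = 18, hence Positive.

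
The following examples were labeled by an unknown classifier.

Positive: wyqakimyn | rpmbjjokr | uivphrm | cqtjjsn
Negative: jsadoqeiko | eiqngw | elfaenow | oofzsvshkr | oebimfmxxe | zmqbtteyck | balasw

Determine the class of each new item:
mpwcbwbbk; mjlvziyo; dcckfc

Positive, Negative, Negative

Comparing the two groups points to one rule — odd length.
mpwcbwbbk — length 9, hence Positive.
mjlvziyo — length 8, hence Negative.
dcckfc — length 6, hence Negative.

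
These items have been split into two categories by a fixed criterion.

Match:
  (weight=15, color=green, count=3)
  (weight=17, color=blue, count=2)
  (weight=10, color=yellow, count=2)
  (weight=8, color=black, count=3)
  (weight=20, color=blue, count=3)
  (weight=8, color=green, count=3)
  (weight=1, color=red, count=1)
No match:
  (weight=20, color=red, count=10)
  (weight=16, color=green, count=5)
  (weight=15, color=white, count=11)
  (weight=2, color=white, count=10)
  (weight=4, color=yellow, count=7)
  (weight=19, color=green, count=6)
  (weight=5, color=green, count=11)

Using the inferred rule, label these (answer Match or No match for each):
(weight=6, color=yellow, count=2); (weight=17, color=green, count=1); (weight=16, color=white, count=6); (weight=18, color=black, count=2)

The simplest hypothesis consistent with all the labels is: count ≤ 3.

Match, Match, No match, Match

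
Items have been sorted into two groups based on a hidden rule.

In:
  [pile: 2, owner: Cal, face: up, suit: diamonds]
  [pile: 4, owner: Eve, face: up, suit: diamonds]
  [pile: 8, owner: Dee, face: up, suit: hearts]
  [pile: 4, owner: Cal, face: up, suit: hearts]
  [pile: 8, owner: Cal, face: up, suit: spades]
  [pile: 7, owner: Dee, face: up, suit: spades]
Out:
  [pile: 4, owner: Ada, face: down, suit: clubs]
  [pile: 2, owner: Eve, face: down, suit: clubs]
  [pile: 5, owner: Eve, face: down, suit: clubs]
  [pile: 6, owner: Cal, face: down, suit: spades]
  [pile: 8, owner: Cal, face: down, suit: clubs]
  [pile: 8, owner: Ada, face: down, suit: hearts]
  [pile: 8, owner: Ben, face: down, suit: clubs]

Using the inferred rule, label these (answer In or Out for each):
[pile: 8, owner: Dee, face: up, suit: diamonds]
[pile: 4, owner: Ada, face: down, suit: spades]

In, Out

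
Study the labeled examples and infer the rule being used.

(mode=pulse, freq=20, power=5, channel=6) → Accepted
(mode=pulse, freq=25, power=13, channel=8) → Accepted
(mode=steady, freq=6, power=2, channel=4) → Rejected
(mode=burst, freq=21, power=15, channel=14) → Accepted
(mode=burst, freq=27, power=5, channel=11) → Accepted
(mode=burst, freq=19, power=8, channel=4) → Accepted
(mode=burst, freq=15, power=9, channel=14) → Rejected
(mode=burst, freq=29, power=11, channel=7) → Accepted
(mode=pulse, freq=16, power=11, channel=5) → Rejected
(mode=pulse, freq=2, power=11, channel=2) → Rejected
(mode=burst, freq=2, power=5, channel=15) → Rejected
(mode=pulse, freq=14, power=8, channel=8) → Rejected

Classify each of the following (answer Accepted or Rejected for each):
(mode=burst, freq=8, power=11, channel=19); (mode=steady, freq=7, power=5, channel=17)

Rejected, Rejected

The distinguishing property — freq ≥ 19 — holds for all the 'Accepted' cases and none of the 'Rejected' cases.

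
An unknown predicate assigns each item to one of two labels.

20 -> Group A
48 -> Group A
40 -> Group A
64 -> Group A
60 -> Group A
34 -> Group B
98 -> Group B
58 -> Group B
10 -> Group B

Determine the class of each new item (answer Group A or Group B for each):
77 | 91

A rule that fits every label: multiple of 4 — true of each 'Group A' example, false of each 'Group B' one.
77: 77 = 4·19 + 1, fails the rule → Group B. 91: 91 = 4·22 + 3, fails the rule → Group B.

Group B, Group B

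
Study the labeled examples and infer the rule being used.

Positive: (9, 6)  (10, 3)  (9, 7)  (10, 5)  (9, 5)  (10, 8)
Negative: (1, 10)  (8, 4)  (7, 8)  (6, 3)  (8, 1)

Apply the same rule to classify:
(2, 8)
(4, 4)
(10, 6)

Negative, Negative, Positive

Rule: first ≥ 9. This holds for each 'Positive' example and fails for each 'Negative' one.
(2, 8): Negative (first 2).
(4, 4): Negative (first 4).
(10, 6): Positive (first 10).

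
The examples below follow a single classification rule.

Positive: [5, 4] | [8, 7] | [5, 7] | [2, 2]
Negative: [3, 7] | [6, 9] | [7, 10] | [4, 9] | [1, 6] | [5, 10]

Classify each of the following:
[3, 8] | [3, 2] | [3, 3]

Negative, Positive, Positive

'Positive' ⟺ |first − second| ≤ 2.
[3, 8] → |3−8| = 5 → Negative.
[3, 2] → |3−2| = 1 → Positive.
[3, 3] → |3−3| = 0 → Positive.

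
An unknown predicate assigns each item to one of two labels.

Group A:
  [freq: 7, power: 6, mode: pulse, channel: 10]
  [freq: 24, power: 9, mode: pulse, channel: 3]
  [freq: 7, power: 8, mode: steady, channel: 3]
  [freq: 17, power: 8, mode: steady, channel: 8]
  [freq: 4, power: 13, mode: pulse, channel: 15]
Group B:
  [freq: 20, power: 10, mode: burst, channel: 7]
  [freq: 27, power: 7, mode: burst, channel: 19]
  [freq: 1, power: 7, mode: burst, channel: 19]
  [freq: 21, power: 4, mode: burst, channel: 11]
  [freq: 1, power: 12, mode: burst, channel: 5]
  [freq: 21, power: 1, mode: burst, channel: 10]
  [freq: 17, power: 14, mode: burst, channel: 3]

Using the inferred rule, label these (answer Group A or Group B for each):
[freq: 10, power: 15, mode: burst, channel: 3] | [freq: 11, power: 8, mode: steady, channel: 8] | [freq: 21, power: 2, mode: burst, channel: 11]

The pattern is that an item is 'Group A' exactly when: mode is not burst.
[freq: 10, power: 15, mode: burst, channel: 3] — mode is burst, hence Group B. [freq: 11, power: 8, mode: steady, channel: 8] — mode is steady, hence Group A. [freq: 21, power: 2, mode: burst, channel: 11] — mode is burst, hence Group B.

Group B, Group A, Group B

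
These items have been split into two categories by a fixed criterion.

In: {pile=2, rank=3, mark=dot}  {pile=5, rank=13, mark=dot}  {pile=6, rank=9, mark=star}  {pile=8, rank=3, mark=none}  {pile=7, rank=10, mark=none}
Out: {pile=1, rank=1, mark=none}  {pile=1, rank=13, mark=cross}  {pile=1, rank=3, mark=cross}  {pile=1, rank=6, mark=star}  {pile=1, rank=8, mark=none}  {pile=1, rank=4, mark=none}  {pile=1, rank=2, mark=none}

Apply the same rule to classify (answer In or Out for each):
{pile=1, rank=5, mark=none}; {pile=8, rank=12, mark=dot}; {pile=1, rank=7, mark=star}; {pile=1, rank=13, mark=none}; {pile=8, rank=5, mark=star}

Out, In, Out, Out, In

A rule that fits every label: pile ≥ 2 — true of each 'In' example, false of each 'Out' one.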